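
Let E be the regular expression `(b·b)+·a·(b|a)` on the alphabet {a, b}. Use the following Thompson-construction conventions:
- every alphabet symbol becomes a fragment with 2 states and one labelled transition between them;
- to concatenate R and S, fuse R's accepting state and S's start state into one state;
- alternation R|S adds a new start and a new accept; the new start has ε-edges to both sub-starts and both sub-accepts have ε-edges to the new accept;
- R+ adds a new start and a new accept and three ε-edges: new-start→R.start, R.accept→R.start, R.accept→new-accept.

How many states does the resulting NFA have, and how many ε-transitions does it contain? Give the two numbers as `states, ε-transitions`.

11, 7

Recursing over subexpressions:
Each of the 5 symbol leaves contributes 2 states and 0 ε-transitions.
  b·b — 3 states, 0 ε-transitions
  (b·b)+ — 5 states, 3 ε-transitions
  b|a — 6 states, 4 ε-transitions
  (b·b)+·a·(b|a) — 11 states, 7 ε-transitions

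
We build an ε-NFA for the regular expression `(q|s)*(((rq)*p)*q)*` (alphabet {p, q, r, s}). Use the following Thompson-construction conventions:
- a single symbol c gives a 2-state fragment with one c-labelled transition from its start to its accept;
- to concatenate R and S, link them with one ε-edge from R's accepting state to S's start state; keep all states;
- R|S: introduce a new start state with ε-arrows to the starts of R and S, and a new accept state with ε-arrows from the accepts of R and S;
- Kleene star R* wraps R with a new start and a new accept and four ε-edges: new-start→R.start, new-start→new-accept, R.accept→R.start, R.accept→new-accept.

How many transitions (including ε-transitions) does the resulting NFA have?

30

Recursing over subexpressions:
Each of the 6 symbol leaves contributes 1 transition (1 symbol, 0 ε).
  q|s → 6 transitions (2 symbol, 4 ε)
  (q|s)* → 10 transitions (2 symbol, 8 ε)
  rq → 3 transitions (2 symbol, 1 ε)
  (rq)* → 7 transitions (2 symbol, 5 ε)
  (rq)*p → 9 transitions (3 symbol, 6 ε)
  ((rq)*p)* → 13 transitions (3 symbol, 10 ε)
  ((rq)*p)*q → 15 transitions (4 symbol, 11 ε)
  (((rq)*p)*q)* → 19 transitions (4 symbol, 15 ε)
  (q|s)*(((rq)*p)*q)* → 30 transitions (6 symbol, 24 ε)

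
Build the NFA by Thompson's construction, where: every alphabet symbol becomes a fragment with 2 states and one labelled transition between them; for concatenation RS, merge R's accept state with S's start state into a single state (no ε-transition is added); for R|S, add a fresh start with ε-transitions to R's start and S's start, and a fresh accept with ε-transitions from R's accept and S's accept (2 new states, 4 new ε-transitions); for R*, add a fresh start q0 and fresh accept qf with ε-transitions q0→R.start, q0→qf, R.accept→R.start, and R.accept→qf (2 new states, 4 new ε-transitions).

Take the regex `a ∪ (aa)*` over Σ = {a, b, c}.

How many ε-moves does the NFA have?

Building bottom-up:
Each of the 3 symbol leaves contributes 0 ε-transitions.
  aa — 0 ε-transitions
  (aa)* — 4 ε-transitions
  a ∪ (aa)* — 8 ε-transitions

8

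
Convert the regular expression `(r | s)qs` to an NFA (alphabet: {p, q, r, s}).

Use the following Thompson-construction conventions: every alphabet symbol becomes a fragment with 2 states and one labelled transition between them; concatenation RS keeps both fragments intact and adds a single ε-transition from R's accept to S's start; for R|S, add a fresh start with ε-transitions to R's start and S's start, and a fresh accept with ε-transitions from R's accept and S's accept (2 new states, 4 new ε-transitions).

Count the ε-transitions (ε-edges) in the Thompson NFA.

By structural recursion:
Each of the 4 symbol leaves contributes 0 ε-transitions.
  r | s — 4 ε-transitions
  (r | s)qs — 6 ε-transitions

6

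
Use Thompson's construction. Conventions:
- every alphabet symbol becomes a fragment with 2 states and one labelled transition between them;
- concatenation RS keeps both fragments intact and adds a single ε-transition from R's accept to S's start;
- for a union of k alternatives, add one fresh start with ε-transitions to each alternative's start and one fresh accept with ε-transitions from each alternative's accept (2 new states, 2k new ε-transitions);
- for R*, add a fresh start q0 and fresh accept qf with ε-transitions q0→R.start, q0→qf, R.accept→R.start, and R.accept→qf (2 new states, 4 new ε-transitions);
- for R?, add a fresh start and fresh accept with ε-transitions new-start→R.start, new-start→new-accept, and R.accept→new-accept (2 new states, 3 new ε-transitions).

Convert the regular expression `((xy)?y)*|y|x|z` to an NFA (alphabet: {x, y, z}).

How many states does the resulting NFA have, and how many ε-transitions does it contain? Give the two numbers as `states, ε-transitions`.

By structural recursion:
Each of the 6 symbol leaves contributes 2 states and 0 ε-transitions.
  xy — 4 states, 1 ε-transition
  (xy)? — 6 states, 4 ε-transitions
  (xy)?y — 8 states, 5 ε-transitions
  ((xy)?y)* — 10 states, 9 ε-transitions
  ((xy)?y)*|y|x|z — 18 states, 17 ε-transitions

18, 17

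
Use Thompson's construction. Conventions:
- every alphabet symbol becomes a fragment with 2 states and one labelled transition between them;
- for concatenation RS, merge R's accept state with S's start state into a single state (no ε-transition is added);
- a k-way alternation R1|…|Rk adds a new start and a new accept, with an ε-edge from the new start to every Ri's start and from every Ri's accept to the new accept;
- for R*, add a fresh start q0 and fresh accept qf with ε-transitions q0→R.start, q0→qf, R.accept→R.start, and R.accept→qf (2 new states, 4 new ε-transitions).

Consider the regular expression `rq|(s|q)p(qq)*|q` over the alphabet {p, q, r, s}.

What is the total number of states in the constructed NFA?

Bottom-up over the parse tree:
Each of the 8 symbol leaves contributes a 2-state fragment.
  rq : 3 states
  s|q : 6 states
  qq : 3 states
  (qq)* : 5 states
  (s|q)p(qq)* : 11 states
  rq|(s|q)p(qq)*|q : 18 states

18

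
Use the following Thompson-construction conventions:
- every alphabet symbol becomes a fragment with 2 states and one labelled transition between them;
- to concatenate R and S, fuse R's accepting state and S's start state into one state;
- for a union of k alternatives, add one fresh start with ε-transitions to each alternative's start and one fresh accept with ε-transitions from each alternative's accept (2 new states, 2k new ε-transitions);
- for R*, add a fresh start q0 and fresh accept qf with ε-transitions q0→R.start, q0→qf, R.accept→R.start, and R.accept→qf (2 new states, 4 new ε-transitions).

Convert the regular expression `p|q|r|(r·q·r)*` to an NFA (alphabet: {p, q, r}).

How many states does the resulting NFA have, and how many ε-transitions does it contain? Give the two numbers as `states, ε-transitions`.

Per subexpression:
Each of the 6 symbol leaves contributes 2 states and 0 ε-transitions.
  r·q·r = 4 states, 0 ε-transitions
  (r·q·r)* = 6 states, 4 ε-transitions
  p|q|r|(r·q·r)* = 14 states, 12 ε-transitions

14, 12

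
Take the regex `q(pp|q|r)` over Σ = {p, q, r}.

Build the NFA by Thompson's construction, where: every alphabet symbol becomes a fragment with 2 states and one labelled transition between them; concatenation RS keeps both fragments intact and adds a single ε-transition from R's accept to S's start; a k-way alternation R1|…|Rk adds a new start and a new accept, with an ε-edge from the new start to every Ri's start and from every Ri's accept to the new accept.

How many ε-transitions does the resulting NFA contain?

8

Bottom-up over the parse tree:
Each of the 5 symbol leaves contributes 0 ε-transitions.
  pp = 1 ε-transition
  pp|q|r = 7 ε-transitions
  q(pp|q|r) = 8 ε-transitions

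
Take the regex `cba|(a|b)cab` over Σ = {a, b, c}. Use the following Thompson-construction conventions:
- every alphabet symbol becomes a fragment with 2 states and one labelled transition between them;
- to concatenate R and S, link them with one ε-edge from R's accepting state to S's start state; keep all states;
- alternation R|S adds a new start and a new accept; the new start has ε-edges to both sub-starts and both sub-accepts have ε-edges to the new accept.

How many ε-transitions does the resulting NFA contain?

13

Recursing over subexpressions:
Each of the 8 symbol leaves contributes 0 ε-transitions.
  cba = 2 ε-transitions
  a|b = 4 ε-transitions
  (a|b)cab = 7 ε-transitions
  cba|(a|b)cab = 13 ε-transitions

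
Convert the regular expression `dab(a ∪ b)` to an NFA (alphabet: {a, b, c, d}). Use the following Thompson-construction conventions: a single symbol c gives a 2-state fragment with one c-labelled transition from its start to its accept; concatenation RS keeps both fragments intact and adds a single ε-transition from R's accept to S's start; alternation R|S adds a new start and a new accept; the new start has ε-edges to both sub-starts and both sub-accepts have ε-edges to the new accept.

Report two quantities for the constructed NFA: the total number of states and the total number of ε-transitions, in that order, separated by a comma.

12, 7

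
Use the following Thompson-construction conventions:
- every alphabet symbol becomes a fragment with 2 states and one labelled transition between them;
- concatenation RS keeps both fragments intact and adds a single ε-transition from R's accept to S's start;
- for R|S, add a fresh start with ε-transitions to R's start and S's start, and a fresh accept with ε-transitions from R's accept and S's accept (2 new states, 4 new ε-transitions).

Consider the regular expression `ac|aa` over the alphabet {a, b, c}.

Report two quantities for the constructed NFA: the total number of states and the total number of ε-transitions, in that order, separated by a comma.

10, 6

Per subexpression:
Each of the 4 symbol leaves contributes 2 states and 0 ε-transitions.
  ac → 4 states, 1 ε-transition
  aa → 4 states, 1 ε-transition
  ac|aa → 10 states, 6 ε-transitions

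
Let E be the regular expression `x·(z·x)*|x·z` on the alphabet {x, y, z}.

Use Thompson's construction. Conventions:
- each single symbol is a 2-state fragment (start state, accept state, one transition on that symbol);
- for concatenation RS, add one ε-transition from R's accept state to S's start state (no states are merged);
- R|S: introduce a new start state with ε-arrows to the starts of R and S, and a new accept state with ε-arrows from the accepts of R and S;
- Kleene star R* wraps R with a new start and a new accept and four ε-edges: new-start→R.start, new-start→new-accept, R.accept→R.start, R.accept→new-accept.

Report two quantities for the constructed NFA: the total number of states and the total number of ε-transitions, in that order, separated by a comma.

14, 11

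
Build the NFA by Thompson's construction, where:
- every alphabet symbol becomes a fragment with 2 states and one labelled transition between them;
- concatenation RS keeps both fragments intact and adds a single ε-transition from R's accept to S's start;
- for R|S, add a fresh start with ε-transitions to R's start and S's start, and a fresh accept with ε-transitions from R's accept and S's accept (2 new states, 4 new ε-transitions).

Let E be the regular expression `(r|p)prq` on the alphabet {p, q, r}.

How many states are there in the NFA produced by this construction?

Per subexpression:
Each of the 5 symbol leaves contributes a 2-state fragment.
  r|p → 6 states
  (r|p)prq → 12 states

12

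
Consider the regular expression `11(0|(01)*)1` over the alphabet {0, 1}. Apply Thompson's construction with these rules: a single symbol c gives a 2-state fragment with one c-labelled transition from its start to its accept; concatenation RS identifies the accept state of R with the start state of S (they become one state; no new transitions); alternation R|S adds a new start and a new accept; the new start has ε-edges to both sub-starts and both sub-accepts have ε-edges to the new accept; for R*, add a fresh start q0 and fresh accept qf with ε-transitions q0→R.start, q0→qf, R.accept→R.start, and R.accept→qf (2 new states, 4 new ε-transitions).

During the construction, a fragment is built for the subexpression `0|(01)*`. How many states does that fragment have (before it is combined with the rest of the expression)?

Fragment for `0|(01)*`:
Each of the 3 symbol leaves contributes a 2-state fragment.
  01 — 3 states
  (01)* — 5 states
  0|(01)* — 9 states

9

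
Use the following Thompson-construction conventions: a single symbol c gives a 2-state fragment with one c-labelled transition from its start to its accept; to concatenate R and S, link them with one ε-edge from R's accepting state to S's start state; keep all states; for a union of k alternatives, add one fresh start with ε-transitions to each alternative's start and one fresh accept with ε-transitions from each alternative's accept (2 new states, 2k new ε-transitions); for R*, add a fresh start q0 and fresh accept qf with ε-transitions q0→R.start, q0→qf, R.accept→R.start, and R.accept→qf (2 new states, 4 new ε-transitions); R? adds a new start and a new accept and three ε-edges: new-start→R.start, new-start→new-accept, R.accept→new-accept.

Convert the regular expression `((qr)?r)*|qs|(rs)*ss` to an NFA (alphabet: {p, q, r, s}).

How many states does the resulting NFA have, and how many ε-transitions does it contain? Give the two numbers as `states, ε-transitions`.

By structural recursion:
Each of the 9 symbol leaves contributes 2 states and 0 ε-transitions.
  qr → 4 states, 1 ε-transition
  (qr)? → 6 states, 4 ε-transitions
  (qr)?r → 8 states, 5 ε-transitions
  ((qr)?r)* → 10 states, 9 ε-transitions
  qs → 4 states, 1 ε-transition
  rs → 4 states, 1 ε-transition
  (rs)* → 6 states, 5 ε-transitions
  (rs)*ss → 10 states, 7 ε-transitions
  ((qr)?r)*|qs|(rs)*ss → 26 states, 23 ε-transitions

26, 23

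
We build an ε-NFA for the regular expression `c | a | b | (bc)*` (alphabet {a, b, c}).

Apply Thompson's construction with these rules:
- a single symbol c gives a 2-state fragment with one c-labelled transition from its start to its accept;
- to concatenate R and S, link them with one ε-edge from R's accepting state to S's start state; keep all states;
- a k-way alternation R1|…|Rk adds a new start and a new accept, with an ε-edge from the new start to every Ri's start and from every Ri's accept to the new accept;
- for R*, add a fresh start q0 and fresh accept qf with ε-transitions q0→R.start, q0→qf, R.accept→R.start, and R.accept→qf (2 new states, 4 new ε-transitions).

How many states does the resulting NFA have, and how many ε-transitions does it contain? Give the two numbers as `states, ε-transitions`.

14, 13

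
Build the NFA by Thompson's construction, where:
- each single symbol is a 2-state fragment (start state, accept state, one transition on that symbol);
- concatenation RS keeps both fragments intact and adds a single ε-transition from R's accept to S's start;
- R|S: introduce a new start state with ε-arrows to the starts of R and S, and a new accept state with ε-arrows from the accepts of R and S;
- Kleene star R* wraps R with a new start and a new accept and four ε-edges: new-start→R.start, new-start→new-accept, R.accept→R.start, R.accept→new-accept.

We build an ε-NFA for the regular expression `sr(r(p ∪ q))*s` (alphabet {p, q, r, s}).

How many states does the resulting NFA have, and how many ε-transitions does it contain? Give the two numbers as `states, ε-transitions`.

16, 12

Per subexpression:
Each of the 6 symbol leaves contributes 2 states and 0 ε-transitions.
  p ∪ q — 6 states, 4 ε-transitions
  r(p ∪ q) — 8 states, 5 ε-transitions
  (r(p ∪ q))* — 10 states, 9 ε-transitions
  sr(r(p ∪ q))*s — 16 states, 12 ε-transitions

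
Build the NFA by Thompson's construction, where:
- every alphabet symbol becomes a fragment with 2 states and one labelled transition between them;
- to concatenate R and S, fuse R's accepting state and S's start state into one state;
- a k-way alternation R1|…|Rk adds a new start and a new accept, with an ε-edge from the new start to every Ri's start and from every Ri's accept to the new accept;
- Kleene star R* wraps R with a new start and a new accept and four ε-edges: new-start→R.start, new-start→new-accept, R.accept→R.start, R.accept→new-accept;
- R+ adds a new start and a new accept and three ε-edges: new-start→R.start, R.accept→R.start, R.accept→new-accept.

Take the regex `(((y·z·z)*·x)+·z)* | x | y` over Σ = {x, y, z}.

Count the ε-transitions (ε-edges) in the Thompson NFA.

17

By structural recursion:
Each of the 7 symbol leaves contributes 0 ε-transitions.
  y·z·z → 0 ε-transitions
  (y·z·z)* → 4 ε-transitions
  (y·z·z)*·x → 4 ε-transitions
  ((y·z·z)*·x)+ → 7 ε-transitions
  ((y·z·z)*·x)+·z → 7 ε-transitions
  (((y·z·z)*·x)+·z)* → 11 ε-transitions
  (((y·z·z)*·x)+·z)* | x | y → 17 ε-transitions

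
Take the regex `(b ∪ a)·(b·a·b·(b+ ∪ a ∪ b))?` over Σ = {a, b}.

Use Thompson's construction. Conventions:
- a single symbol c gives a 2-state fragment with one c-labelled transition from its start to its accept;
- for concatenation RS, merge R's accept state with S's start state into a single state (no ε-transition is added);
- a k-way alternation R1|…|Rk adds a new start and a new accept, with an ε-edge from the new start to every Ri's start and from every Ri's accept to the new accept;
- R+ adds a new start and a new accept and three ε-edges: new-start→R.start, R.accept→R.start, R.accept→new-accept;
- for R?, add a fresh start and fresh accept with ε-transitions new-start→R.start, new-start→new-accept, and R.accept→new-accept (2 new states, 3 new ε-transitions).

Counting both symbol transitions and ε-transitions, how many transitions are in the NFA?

Recursing over subexpressions:
Each of the 8 symbol leaves contributes 1 transition (1 symbol, 0 ε).
  b ∪ a : 6 transitions (2 symbol, 4 ε)
  b+ : 4 transitions (1 symbol, 3 ε)
  b+ ∪ a ∪ b : 12 transitions (3 symbol, 9 ε)
  b·a·b·(b+ ∪ a ∪ b) : 15 transitions (6 symbol, 9 ε)
  (b·a·b·(b+ ∪ a ∪ b))? : 18 transitions (6 symbol, 12 ε)
  (b ∪ a)·(b·a·b·(b+ ∪ a ∪ b))? : 24 transitions (8 symbol, 16 ε)

24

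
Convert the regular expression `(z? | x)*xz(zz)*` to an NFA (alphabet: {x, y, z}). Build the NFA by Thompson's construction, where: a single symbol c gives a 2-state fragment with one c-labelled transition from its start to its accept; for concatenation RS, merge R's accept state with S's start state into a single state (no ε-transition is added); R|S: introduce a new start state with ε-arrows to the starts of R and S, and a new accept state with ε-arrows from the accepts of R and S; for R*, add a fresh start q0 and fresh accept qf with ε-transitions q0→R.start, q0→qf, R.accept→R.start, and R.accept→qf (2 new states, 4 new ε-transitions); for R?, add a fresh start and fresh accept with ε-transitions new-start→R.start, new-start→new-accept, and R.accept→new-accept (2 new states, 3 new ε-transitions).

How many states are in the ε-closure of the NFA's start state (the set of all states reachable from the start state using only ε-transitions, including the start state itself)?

8

Let C(F) = |ε-closure(F.start)| within fragment F, and note whether F accepts ε. Symbol fragments have C = 1 and do not accept ε. Then:
  z? — |ε-closure| = 1 (new start) + 1 (body) + 1 (new accept, via ε) = 3
  z? | x — |ε-closure| = 1 (new start) + (3 + 1) + 1 (new accept, since some branch ε-reaches its own accept) = 6
  (z? | x)* — |ε-closure| = 1 (new start) + 6 (body) + 1 (new accept) = 8
  zz — same as the first factor's closure: |ε-closure| = 1
  (zz)* — the star's fresh start ε-reaches both the body's start and the fresh accept: |ε-closure| = 2 + 1 = 3
  (z? | x)*xz(zz)* — the left operand accepts ε, so the closure extends into the next operand (the shared merged state is already counted); |ε-closure| = 8 + (1−1) = 8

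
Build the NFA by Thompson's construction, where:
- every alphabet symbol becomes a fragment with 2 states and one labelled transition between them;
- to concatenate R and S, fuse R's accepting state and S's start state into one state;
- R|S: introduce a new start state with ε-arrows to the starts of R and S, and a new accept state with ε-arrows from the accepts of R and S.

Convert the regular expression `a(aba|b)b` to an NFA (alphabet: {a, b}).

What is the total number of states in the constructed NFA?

10

By structural recursion:
Each of the 6 symbol leaves contributes a 2-state fragment.
  aba — 4 states
  aba|b — 8 states
  a(aba|b)b — 10 states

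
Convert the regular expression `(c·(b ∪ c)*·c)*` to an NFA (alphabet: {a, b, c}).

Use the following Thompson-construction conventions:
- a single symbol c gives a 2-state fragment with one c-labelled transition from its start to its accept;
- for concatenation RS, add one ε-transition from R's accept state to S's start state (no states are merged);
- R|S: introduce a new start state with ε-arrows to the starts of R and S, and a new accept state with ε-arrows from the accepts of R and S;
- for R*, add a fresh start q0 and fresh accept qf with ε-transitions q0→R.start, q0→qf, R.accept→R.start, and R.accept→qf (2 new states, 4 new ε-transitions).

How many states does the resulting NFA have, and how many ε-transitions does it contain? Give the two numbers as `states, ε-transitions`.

14, 14

By structural recursion:
Each of the 4 symbol leaves contributes 2 states and 0 ε-transitions.
  b ∪ c — 6 states, 4 ε-transitions
  (b ∪ c)* — 8 states, 8 ε-transitions
  c·(b ∪ c)*·c — 12 states, 10 ε-transitions
  (c·(b ∪ c)*·c)* — 14 states, 14 ε-transitions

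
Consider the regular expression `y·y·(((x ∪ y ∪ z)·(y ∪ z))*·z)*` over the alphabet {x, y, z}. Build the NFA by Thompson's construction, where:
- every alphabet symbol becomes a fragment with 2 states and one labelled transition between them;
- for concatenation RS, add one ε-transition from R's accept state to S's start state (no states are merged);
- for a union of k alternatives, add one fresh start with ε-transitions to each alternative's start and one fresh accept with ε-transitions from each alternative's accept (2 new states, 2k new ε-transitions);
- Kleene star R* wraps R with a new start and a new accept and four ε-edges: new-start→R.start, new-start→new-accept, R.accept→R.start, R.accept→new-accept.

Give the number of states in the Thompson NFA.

Per subexpression:
Each of the 8 symbol leaves contributes a 2-state fragment.
  x ∪ y ∪ z = 8 states
  y ∪ z = 6 states
  (x ∪ y ∪ z)·(y ∪ z) = 14 states
  ((x ∪ y ∪ z)·(y ∪ z))* = 16 states
  ((x ∪ y ∪ z)·(y ∪ z))*·z = 18 states
  (((x ∪ y ∪ z)·(y ∪ z))*·z)* = 20 states
  y·y·(((x ∪ y ∪ z)·(y ∪ z))*·z)* = 24 states

24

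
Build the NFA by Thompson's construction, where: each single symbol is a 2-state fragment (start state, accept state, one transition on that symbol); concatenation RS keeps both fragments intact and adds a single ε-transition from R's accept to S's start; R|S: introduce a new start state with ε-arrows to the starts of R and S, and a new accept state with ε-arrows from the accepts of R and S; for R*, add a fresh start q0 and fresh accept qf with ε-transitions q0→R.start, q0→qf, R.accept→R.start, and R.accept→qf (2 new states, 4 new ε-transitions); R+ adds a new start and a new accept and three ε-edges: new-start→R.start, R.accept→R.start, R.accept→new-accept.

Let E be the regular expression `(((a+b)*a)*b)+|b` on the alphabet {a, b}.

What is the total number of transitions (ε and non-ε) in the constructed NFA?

26

Per subexpression:
Each of the 5 symbol leaves contributes 1 transition (1 symbol, 0 ε).
  a+ : 4 transitions (1 symbol, 3 ε)
  a+b : 6 transitions (2 symbol, 4 ε)
  (a+b)* : 10 transitions (2 symbol, 8 ε)
  (a+b)*a : 12 transitions (3 symbol, 9 ε)
  ((a+b)*a)* : 16 transitions (3 symbol, 13 ε)
  ((a+b)*a)*b : 18 transitions (4 symbol, 14 ε)
  (((a+b)*a)*b)+ : 21 transitions (4 symbol, 17 ε)
  (((a+b)*a)*b)+|b : 26 transitions (5 symbol, 21 ε)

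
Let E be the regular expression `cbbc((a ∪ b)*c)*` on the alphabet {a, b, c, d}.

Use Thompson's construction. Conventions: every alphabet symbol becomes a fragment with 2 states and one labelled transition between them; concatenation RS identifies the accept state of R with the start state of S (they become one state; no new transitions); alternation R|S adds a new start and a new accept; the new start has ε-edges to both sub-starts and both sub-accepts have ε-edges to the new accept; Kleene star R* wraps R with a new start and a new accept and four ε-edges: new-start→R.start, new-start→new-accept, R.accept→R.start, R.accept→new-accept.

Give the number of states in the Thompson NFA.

By structural recursion:
Each of the 7 symbol leaves contributes a 2-state fragment.
  a ∪ b : 6 states
  (a ∪ b)* : 8 states
  (a ∪ b)*c : 9 states
  ((a ∪ b)*c)* : 11 states
  cbbc((a ∪ b)*c)* : 15 states

15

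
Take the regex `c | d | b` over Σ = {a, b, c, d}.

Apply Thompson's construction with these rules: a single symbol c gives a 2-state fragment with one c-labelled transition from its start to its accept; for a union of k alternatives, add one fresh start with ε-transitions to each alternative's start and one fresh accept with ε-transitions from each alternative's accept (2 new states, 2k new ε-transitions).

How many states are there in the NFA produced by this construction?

8

Per subexpression:
Each of the 3 symbol leaves contributes a 2-state fragment.
  c | d | b — 8 states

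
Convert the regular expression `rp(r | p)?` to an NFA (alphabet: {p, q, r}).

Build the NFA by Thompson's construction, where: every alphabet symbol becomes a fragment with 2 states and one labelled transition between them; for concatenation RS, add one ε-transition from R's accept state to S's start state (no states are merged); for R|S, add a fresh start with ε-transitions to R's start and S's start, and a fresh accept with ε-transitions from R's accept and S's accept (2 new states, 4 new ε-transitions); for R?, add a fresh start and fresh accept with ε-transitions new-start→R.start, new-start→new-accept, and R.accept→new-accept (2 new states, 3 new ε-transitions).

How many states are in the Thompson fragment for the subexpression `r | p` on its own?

Fragment for `r | p`:
Each of the 2 symbol leaves contributes a 2-state fragment.
  r | p → 6 states

6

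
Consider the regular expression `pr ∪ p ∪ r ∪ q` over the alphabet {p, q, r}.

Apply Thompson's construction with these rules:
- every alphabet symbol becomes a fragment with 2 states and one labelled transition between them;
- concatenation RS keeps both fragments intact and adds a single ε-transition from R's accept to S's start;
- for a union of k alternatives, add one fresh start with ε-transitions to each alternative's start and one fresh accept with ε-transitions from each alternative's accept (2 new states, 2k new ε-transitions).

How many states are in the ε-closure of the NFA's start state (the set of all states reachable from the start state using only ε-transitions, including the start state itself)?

5

Work bottom-up. For each fragment F, track |ε-closure(F.start)| and whether F's accept lies in that closure (i.e. whether F accepts ε). A single-symbol fragment has closure size 1 and does not accept ε.
  pr : |ε-closure| equals the left operand's closure size = 1 (its accept is not ε-reachable, so the closure stops there)
  pr ∪ p ∪ r ∪ q : new start ε-reaches every alternative's start; none of them accept ε, so the new accept is not reached: |ε-closure| = 1 + 1 + 1 + 1 + 1 = 5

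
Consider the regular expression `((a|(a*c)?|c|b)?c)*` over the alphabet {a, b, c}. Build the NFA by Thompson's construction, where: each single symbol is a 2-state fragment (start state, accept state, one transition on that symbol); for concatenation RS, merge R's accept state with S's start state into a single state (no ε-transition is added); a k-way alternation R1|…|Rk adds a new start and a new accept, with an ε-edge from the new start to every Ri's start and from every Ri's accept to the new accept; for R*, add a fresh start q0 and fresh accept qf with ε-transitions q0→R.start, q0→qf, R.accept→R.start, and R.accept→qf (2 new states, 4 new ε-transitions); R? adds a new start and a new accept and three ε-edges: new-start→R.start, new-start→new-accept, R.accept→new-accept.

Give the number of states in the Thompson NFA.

Bottom-up over the parse tree:
Each of the 6 symbol leaves contributes a 2-state fragment.
  a* — 4 states
  a*c — 5 states
  (a*c)? — 7 states
  a|(a*c)?|c|b — 15 states
  (a|(a*c)?|c|b)? — 17 states
  (a|(a*c)?|c|b)?c — 18 states
  ((a|(a*c)?|c|b)?c)* — 20 states

20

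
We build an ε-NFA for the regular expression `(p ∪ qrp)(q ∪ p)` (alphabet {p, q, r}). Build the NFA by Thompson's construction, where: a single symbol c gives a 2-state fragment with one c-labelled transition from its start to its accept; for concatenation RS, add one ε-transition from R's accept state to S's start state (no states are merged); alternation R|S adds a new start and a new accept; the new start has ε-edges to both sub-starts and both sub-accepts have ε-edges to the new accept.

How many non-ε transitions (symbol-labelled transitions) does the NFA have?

6

Bottom-up over the parse tree:
Each of the 6 symbol leaves contributes exactly 1 symbol transition.
  qrp = 3 symbol transitions
  p ∪ qrp = 4 symbol transitions
  q ∪ p = 2 symbol transitions
  (p ∪ qrp)(q ∪ p) = 6 symbol transitions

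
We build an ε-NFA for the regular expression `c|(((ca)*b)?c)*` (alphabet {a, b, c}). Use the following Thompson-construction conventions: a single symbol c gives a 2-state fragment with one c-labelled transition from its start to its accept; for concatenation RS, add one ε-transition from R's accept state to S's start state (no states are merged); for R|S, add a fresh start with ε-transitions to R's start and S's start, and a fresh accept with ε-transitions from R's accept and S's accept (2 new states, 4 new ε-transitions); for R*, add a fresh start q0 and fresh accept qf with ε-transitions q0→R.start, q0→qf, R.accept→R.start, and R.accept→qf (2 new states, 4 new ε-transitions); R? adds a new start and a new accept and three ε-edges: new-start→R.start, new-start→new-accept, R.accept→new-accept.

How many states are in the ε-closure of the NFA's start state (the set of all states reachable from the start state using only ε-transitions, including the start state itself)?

12

Work bottom-up. For each fragment F, track |ε-closure(F.start)| and whether F's accept lies in that closure (i.e. whether F accepts ε). A single-symbol fragment has closure size 1 and does not accept ε.
  ca : |ε-closure| equals the left operand's closure size = 1 (its accept is not ε-reachable, so the closure stops there)
  (ca)* : |ε-closure| = 1 (new start) + 1 (body) + 1 (new accept) = 3
  (ca)*b : |ε-closure| = 3 + 1 = 4 (closure spills across the concat boundary because the left factor accepts ε)
  ((ca)*b)? : |ε-closure| = 1 (new start) + 4 (body) + 1 (new accept, via ε) = 6
  ((ca)*b)?c : the left operand accepts ε, so the closure extends into the next operand (via the concat ε-link); |ε-closure| = 6 + 1 = 7
  (((ca)*b)?c)* : the star's fresh start ε-reaches both the body's start and the fresh accept: |ε-closure| = 2 + 7 = 9
  c|(((ca)*b)?c)* : new start ε-reaches every alternative's start; at least one alternative accepts ε, so the union's new accept is reached too: |ε-closure| = 1 + 1 + 9 + 1 = 12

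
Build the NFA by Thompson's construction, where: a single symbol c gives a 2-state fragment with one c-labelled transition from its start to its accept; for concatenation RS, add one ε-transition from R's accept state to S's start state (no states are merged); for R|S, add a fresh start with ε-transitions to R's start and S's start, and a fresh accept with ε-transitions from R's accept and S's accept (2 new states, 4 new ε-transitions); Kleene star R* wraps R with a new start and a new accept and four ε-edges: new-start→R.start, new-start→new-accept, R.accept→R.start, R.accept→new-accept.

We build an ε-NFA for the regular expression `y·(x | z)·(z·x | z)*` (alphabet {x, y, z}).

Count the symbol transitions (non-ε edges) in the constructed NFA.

Recursing over subexpressions:
Each of the 6 symbol leaves contributes exactly 1 symbol transition.
  x | z = 2 symbol transitions
  z·x = 2 symbol transitions
  z·x | z = 3 symbol transitions
  (z·x | z)* = 3 symbol transitions
  y·(x | z)·(z·x | z)* = 6 symbol transitions

6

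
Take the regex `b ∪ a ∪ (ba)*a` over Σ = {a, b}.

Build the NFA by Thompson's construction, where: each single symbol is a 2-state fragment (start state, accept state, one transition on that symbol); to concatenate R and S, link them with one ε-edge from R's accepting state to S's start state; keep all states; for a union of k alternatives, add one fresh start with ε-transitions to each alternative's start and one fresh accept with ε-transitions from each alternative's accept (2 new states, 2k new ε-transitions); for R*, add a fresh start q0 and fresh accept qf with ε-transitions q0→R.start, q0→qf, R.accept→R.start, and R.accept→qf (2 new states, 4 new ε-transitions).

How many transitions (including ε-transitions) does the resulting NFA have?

17

Bottom-up over the parse tree:
Each of the 5 symbol leaves contributes 1 transition (1 symbol, 0 ε).
  ba → 3 transitions (2 symbol, 1 ε)
  (ba)* → 7 transitions (2 symbol, 5 ε)
  (ba)*a → 9 transitions (3 symbol, 6 ε)
  b ∪ a ∪ (ba)*a → 17 transitions (5 symbol, 12 ε)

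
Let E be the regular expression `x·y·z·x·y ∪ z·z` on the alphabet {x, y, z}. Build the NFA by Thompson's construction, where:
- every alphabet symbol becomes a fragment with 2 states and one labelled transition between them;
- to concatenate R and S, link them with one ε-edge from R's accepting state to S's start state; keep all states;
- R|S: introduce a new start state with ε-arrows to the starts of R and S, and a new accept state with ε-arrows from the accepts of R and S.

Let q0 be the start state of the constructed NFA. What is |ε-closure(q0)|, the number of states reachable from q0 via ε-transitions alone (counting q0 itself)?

3

Compute the ε-closure size of each fragment's start state recursively; a symbol fragment's start has no outgoing ε-edge, so its closure is just itself (size 1).
  x·y·z·x·y : |ε-closure| equals the left operand's closure size = 1 (its accept is not ε-reachable, so the closure stops there)
  z·z : same as the first factor's closure: |ε-closure| = 1
  x·y·z·x·y ∪ z·z : |ε-closure| = 1 + 1 + 1 = 3 (the new accept is not ε-reachable since no branch accepts ε)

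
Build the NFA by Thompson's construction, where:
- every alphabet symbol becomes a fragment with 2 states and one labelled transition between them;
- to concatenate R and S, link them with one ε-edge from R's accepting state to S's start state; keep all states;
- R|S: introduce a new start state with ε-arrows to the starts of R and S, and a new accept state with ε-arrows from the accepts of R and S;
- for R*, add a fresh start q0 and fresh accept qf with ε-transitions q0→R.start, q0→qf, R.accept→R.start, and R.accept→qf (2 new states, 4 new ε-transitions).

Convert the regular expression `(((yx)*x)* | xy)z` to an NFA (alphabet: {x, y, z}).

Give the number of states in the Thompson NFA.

18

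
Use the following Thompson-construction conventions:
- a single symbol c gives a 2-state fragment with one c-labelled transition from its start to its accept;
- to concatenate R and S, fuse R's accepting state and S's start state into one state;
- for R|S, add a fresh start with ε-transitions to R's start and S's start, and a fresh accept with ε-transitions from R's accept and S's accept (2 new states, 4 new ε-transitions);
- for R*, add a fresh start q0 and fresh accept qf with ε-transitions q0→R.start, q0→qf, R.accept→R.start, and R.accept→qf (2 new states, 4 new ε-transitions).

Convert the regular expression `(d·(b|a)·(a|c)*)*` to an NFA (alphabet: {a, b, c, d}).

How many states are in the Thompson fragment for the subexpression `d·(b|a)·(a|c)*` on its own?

14

Fragment for `d·(b|a)·(a|c)*`:
Each of the 5 symbol leaves contributes a 2-state fragment.
  b|a → 6 states
  a|c → 6 states
  (a|c)* → 8 states
  d·(b|a)·(a|c)* → 14 states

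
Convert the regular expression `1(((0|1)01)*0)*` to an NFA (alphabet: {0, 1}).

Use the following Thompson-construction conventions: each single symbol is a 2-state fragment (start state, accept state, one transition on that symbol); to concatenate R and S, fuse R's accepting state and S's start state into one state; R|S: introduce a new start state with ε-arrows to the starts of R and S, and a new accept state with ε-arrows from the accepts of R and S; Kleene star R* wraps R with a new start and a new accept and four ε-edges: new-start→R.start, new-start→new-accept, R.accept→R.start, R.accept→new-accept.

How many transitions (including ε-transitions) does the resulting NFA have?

18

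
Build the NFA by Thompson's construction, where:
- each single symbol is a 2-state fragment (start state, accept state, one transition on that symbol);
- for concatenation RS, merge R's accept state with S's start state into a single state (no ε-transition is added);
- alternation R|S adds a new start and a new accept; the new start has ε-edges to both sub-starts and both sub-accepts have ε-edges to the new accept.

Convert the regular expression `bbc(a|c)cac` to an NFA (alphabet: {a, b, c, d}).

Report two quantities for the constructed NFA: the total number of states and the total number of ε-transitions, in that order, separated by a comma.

12, 4

By structural recursion:
Each of the 8 symbol leaves contributes 2 states and 0 ε-transitions.
  a|c — 6 states, 4 ε-transitions
  bbc(a|c)cac — 12 states, 4 ε-transitions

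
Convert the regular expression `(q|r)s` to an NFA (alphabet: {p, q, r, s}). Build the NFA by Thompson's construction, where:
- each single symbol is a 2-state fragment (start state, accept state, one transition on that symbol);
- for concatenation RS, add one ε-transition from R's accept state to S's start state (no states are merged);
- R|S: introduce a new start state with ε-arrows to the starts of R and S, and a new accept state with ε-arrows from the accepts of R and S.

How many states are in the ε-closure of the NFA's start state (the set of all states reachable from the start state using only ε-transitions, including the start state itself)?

Work bottom-up. For each fragment F, track |ε-closure(F.start)| and whether F's accept lies in that closure (i.e. whether F accepts ε). A single-symbol fragment has closure size 1 and does not accept ε.
  q|r — new start ε-reaches every alternative's start; none of them accept ε, so the new accept is not reached: |closure| = 1 + 1 + 1 = 3
  (q|r)s — |closure| equals the left operand's closure size = 3 (its accept is not ε-reachable, so the closure stops there)

3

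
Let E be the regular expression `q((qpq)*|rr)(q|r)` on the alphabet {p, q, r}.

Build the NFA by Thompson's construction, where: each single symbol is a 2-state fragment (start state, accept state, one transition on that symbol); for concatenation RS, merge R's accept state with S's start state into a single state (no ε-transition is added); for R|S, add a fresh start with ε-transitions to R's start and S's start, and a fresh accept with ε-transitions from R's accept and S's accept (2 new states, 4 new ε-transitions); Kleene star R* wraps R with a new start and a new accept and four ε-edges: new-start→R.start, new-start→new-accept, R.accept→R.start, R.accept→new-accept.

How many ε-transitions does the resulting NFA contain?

12

Recursing over subexpressions:
Each of the 8 symbol leaves contributes 0 ε-transitions.
  qpq : 0 ε-transitions
  (qpq)* : 4 ε-transitions
  rr : 0 ε-transitions
  (qpq)*|rr : 8 ε-transitions
  q|r : 4 ε-transitions
  q((qpq)*|rr)(q|r) : 12 ε-transitions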